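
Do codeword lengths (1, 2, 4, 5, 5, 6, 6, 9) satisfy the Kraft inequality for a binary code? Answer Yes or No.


Kraft sum = sum(2^(-l_i)) = 0.9082, need <= 1. Result: satisfied (a binary prefix-free code with these lengths exists)

Yes


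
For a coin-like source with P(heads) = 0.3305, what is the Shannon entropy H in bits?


H = -p*log2(p) - (1-p)*log2(1-p). -0.3305*log2(0.3305) = 0.527900; -0.6695*log2(0.6695) = 0.387536. H = 0.527900 + 0.387536 = 0.9154

0.9154 bits


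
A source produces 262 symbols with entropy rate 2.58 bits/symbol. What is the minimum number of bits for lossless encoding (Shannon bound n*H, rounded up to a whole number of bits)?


Minimum bits >= n * H = 262 * 2.58 = 675.96, rounded up to a whole number of bits = 676

676 bits


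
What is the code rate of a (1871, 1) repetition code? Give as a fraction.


Rate = k/n = 1/1871

1/1871


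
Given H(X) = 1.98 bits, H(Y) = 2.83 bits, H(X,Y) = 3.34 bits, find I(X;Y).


I(X;Y) = H(X) + H(Y) - H(X,Y) = 1.98 + 2.83 - 3.34 = 1.47

1.47 bits


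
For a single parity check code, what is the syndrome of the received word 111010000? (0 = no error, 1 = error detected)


Syndrome = XOR of all bits = 1 XOR 1 XOR 1 XOR 0 XOR 1 XOR 0 XOR 0 XOR 0 XOR 0 = 0

0


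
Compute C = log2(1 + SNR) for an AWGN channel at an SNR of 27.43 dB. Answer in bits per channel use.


SNR_linear = 10^(27.43/10) = 553.3501; C = log2(1 + SNR_linear) = log2(1 + 553.3501) = 9.1147

9.1147 bits/channel use


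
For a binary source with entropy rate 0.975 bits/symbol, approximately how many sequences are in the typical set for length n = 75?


log2|A_typical| = nH = 75 * 0.975 = 73.125, so |A_typical| ~ 2^73.125 = 1.030e+22

1.030e+22


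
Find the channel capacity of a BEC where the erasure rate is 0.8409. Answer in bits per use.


C = 1 - epsilon = 1 - 0.8409 = 0.1591

0.1591 bits


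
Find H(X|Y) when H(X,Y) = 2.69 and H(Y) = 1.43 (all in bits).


H(X|Y) = H(X,Y) - H(Y) = 2.69 - 1.43 = 1.26

1.26 bits


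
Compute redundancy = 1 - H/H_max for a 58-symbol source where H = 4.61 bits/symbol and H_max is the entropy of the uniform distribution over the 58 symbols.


H_max = log2(K) = log2(58) = 5.858 bits/symbol. Redundancy = 1 - H/H_max = 1 - 4.61/5.858 = 1 - 0.787 = 0.213

0.213


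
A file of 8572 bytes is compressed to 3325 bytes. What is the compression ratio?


Ratio = original / compressed = 8572 / 3325 = 2.578

2.578


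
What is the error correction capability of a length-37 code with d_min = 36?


Correction capability = floor((d-1)/2) = floor((36-1)/2) = 17

17 errors


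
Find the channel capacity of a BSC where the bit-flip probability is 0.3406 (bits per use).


H(p) = -p*log2(p) - (1-p)*log2(1-p) = -0.3406*log2(0.3406) - 0.6594*log2(0.6594) = 0.529241 + 0.396151 = 0.9254. C = 1 - H(p) = 1 - 0.9254 = 0.0746

0.0746 bits


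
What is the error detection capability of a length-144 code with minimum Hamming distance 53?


Detection capability = d_min - 1 = 53 - 1 = 52

52 errors


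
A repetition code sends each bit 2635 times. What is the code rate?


Rate = k/n = 1/2635

1/2635


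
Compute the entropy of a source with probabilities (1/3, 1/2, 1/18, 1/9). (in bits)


H = -sum(p_i * log2(p_i)). Terms: -(1/3)*log2(1/3) = 0.528321; -(1/2)*log2(1/2) = 0.500000; -(1/18)*log2(1/18) = 0.231663; -(1/9)*log2(1/9) = 0.352214. H = 0.528321 + 0.500000 + 0.231663 + 0.352214 = 1.6122

1.6122 bits


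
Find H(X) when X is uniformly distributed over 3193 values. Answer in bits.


H = log2(n) = log2(3193) = 11.6407

11.6407 bits


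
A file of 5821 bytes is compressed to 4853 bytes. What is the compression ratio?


Ratio = original / compressed = 5821 / 4853 = 1.1995

1.1995


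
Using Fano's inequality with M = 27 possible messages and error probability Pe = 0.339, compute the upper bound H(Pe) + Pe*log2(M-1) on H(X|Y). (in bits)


H(Pe) = -Pe*log2(Pe) - (1-Pe)*log2(1-Pe) = -0.339*log2(0.339) - 0.661*log2(0.661) = 0.529058 + 0.394801 = 0.9239. Pe*log2(M-1) = 0.339*log2(26) = 1.593449. Bound = H(Pe) + Pe*log2(M-1) = 0.529058 + 0.394801 + 1.593449 = 2.5173

2.5173 bits


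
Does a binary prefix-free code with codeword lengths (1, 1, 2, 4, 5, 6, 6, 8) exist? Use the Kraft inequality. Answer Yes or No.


Kraft sum = sum(2^(-l_i)) = 1.3789, need <= 1. Result: violated (a binary prefix-free code with these lengths cannot exist)

No


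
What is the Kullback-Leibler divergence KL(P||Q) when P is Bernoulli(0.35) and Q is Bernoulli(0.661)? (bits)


KL = p*log2(p/q) + (1-p)*log2((1-p)/(1-q)) = 0.35*log2(0.35/0.661) + 0.65*log2(0.65/0.339) = 0.2894

0.2894 bits


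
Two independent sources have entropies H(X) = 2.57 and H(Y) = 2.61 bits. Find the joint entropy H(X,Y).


For independent variables, H(X,Y) = H(X) + H(Y) = 2.57 + 2.61 = 5.18

5.18 bits


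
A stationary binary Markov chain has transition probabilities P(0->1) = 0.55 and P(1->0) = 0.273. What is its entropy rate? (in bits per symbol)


Stationary distribution: pi_0 = p10/(p01+p10) = 0.3317, pi_1 = 0.6683. Entropy rate H' = pi_0*H(p01) + pi_1*H(p10) = 0.3317*0.9928 + 0.6683*0.8457 = 0.8945

0.8945 bits/symbol


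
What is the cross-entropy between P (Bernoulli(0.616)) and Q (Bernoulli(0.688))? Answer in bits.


H(P,Q) = -p*log2(q) - (1-p)*log2(1-q). -0.616*log2(0.688) = 0.332344; -0.384*log2(0.312) = 0.645267. H(P,Q) = 0.332344 + 0.645267 = 0.9776

0.9776 bits


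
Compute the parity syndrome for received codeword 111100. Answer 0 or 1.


Syndrome = XOR of all bits = 1 XOR 1 XOR 1 XOR 1 XOR 0 XOR 0 = 0

0


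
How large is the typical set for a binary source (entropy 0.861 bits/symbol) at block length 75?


log2|A_typical| = nH = 75 * 0.861 = 64.575, so |A_typical| ~ 2^64.575 = 2.748e+19

2.748e+19


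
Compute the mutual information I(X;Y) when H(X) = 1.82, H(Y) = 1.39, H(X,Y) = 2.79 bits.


I(X;Y) = H(X) + H(Y) - H(X,Y) = 1.82 + 1.39 - 2.79 = 0.42

0.42 bits


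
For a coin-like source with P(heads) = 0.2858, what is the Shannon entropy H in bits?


H = -p*log2(p) - (1-p)*log2(1-p). -0.2858*log2(0.2858) = 0.516418; -0.7142*log2(0.7142) = 0.346815. H = 0.516418 + 0.346815 = 0.8632

0.8632 bits


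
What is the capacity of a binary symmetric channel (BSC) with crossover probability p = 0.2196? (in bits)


H(p) = -p*log2(p) - (1-p)*log2(1-p) = -0.2196*log2(0.2196) - 0.7804*log2(0.7804) = 0.480276 + 0.279160 = 0.7594. C = 1 - H(p) = 1 - 0.7594 = 0.2406

0.2406 bits


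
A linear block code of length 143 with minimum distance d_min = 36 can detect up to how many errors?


Detection capability = d_min - 1 = 36 - 1 = 35

35 errors


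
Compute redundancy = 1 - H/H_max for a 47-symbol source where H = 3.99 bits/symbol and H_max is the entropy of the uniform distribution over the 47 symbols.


H_max = log2(K) = log2(47) = 5.5546 bits/symbol. Redundancy = 1 - H/H_max = 1 - 3.99/5.5546 = 1 - 0.7183 = 0.2817

0.2817


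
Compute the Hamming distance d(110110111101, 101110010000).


Count differing positions: . ^ ^ . . . ^ . ^ ^ . ^ = 6 differences

6


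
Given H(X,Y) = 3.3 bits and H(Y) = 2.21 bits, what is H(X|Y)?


H(X|Y) = H(X,Y) - H(Y) = 3.3 - 2.21 = 1.09

1.09 bits


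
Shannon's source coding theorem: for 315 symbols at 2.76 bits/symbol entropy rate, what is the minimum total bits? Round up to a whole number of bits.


Minimum bits >= n * H = 315 * 2.76 = 869.4, rounded up to a whole number of bits = 870

870 bits


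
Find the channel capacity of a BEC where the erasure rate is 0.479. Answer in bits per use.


C = 1 - epsilon = 1 - 0.479 = 0.521

0.521 bits


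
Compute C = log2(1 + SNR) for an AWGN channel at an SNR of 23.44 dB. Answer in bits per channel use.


SNR_linear = 10^(23.44/10) = 220.8005; C = log2(1 + SNR_linear) = log2(1 + 220.8005) = 7.7931

7.7931 bits/channel use


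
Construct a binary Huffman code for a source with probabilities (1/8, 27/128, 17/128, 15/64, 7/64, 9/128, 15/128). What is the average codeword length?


Huffman construction (repeatedly merge the two least-probable nodes; each merge adds 1 bit to every symbol beneath it): 9/128 + 7/64 = 23/128; 15/128 + 1/8 = 31/128; 17/128 + 23/128 = 5/16; 27/128 + 15/64 = 57/128; 31/128 + 5/16 = 71/128; 57/128 + 71/128 = 1. Resulting codeword lengths (in the order the probabilities were given): (3, 2, 3, 2, 4, 4, 3). L_avg = sum(p_i * l_i) = 1/8*3 + 27/128*2 + 17/128*3 + 15/64*2 + 7/64*4 + 9/128*4 + 15/128*3 = 175/64 = 2.7344

2.7344 bits


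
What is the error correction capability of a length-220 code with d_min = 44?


Correction capability = floor((d-1)/2) = floor((44-1)/2) = 21

21 errors


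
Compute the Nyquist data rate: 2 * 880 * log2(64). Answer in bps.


Rate = 2 * B * log2(M) = 2 * 880 * 6.0 = 10560.0

10560.0 bps


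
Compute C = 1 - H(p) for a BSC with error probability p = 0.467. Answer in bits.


H(p) = -p*log2(p) - (1-p)*log2(1-p) = -0.467*log2(0.467) - 0.533*log2(0.533) = 0.513002 + 0.483853 = 0.9969. C = 1 - H(p) = 1 - 0.9969 = 0.0031

0.0031 bits


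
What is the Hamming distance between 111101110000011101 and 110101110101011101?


Count differing positions: . . ^ . . . . . . ^ . ^ . . . . . . = 3 differences

3


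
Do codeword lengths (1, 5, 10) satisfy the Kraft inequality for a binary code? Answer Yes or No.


Kraft sum = sum(2^(-l_i)) = 0.5322, need <= 1. Result: satisfied (a binary prefix-free code with these lengths exists)

Yes


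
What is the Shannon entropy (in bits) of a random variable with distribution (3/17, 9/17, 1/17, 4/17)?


H = -sum(p_i * log2(p_i)). Terms: -(3/17)*log2(3/17) = 0.441618; -(9/17)*log2(9/17) = 0.485755; -(1/17)*log2(1/17) = 0.240439; -(4/17)*log2(4/17) = 0.491168. H = 0.441618 + 0.485755 + 0.240439 + 0.491168 = 1.659

1.659 bits


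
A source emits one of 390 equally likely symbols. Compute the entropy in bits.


H = log2(n) = log2(390) = 8.6073

8.6073 bits


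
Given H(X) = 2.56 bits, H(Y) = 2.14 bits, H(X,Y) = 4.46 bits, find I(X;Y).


I(X;Y) = H(X) + H(Y) - H(X,Y) = 2.56 + 2.14 - 4.46 = 0.24

0.24 bits


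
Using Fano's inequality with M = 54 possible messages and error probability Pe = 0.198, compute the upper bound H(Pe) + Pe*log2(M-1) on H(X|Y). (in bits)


H(Pe) = -Pe*log2(Pe) - (1-Pe)*log2(1-Pe) = -0.198*log2(0.198) - 0.802*log2(0.802) = 0.462613 + 0.255297 = 0.7179. Pe*log2(M-1) = 0.198*log2(53) = 1.134128. Bound = H(Pe) + Pe*log2(M-1) = 0.462613 + 0.255297 + 1.134128 = 1.852

1.852 bits


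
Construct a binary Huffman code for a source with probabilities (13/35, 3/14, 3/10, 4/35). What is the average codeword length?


Huffman construction (repeatedly merge the two least-probable nodes; each merge adds 1 bit to every symbol beneath it): 4/35 + 3/14 = 23/70; 3/10 + 23/70 = 22/35; 13/35 + 22/35 = 1. Resulting codeword lengths (in the order the probabilities were given): (1, 3, 2, 3). L_avg = sum(p_i * l_i) = 13/35*1 + 3/14*3 + 3/10*2 + 4/35*3 = 137/70 = 1.9571

1.9571 bits


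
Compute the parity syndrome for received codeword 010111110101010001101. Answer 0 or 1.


Syndrome = XOR of all bits = 0 XOR 1 XOR 0 XOR 1 XOR 1 XOR 1 XOR 1 XOR 1 XOR 0 XOR 1 XOR 0 XOR 1 XOR 0 XOR 1 XOR 0 XOR 0 XOR 0 XOR 1 XOR 1 XOR 0 XOR 1 = 0

0


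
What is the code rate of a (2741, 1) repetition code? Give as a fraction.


Rate = k/n = 1/2741

1/2741


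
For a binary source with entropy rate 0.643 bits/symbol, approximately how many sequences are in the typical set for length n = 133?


log2|A_typical| = nH = 133 * 0.643 = 85.519, so |A_typical| ~ 2^85.519 = 5.544e+25

5.544e+25


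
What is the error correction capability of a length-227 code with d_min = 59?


Correction capability = floor((d-1)/2) = floor((59-1)/2) = 29

29 errors


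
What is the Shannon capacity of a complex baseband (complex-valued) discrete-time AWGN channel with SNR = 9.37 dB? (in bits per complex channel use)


SNR_linear = 10^(9.37/10) = 8.6497; C = log2(1 + SNR_linear) = log2(1 + 8.6497) = 3.2705

3.2705 bits/channel use


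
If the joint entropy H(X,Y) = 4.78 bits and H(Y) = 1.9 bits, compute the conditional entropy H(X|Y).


H(X|Y) = H(X,Y) - H(Y) = 4.78 - 1.9 = 2.88

2.88 bits


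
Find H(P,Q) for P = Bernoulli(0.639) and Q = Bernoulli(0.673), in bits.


H(P,Q) = -p*log2(q) - (1-p)*log2(1-q). -0.639*log2(0.673) = 0.365074; -0.361*log2(0.327) = 0.582162. H(P,Q) = 0.365074 + 0.582162 = 0.9472

0.9472 bits


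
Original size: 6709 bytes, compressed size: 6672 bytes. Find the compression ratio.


Ratio = original / compressed = 6709 / 6672 = 1.0055

1.0055


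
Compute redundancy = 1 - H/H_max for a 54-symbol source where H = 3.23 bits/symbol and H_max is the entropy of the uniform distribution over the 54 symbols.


H_max = log2(K) = log2(54) = 5.7549 bits/symbol. Redundancy = 1 - H/H_max = 1 - 3.23/5.7549 = 1 - 0.5613 = 0.4387

0.4387


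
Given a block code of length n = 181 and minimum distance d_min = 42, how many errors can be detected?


Detection capability = d_min - 1 = 42 - 1 = 41

41 errors


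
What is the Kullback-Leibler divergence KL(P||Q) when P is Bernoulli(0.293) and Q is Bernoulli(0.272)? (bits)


KL = p*log2(p/q) + (1-p)*log2((1-p)/(1-q)) = 0.293*log2(0.293/0.272) + 0.707*log2(0.707/0.728) = 0.0016

0.0016 bits


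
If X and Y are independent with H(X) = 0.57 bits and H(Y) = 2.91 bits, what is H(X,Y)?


For independent variables, H(X,Y) = H(X) + H(Y) = 0.57 + 2.91 = 3.48

3.48 bits


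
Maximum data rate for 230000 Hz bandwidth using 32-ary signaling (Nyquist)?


Rate = 2 * B * log2(M) = 2 * 230000 * 5.0 = 2300000.0

2300000.0 bps


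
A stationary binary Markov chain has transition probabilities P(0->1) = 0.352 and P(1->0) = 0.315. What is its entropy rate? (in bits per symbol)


Stationary distribution: pi_0 = p10/(p01+p10) = 0.4723, pi_1 = 0.5277. Entropy rate H' = pi_0*H(p01) + pi_1*H(p10) = 0.4723*0.9358 + 0.5277*0.8989 = 0.9163

0.9163 bits/symbol


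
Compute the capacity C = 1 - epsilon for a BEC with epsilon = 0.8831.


C = 1 - epsilon = 1 - 0.8831 = 0.1169

0.1169 bits


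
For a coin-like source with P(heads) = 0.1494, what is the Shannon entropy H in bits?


H = -p*log2(p) - (1-p)*log2(1-p). -0.1494*log2(0.1494) = 0.409767; -0.8506*log2(0.8506) = 0.198570. H = 0.409767 + 0.198570 = 0.6083

0.6083 bits


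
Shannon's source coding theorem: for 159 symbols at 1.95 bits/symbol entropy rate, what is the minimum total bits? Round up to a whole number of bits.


Minimum bits >= n * H = 159 * 1.95 = 310.05, rounded up to a whole number of bits = 311

311 bits


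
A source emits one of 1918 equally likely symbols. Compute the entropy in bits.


H = log2(n) = log2(1918) = 10.9054

10.9054 bits


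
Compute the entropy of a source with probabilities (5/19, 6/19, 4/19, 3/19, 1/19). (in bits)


H = -sum(p_i * log2(p_i)). Terms: -(5/19)*log2(5/19) = 0.506842; -(6/19)*log2(6/19) = 0.525147; -(4/19)*log2(4/19) = 0.473248; -(3/19)*log2(3/19) = 0.420468; -(1/19)*log2(1/19) = 0.223575. H = 0.506842 + 0.525147 + 0.473248 + 0.420468 + 0.223575 = 2.1493

2.1493 bits


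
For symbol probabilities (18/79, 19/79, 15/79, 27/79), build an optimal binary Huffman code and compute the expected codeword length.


Huffman construction (repeatedly merge the two least-probable nodes; each merge adds 1 bit to every symbol beneath it): 15/79 + 18/79 = 33/79; 19/79 + 27/79 = 46/79; 33/79 + 46/79 = 1. Resulting codeword lengths (in the order the probabilities were given): (2, 2, 2, 2). L_avg = sum(p_i * l_i) = 18/79*2 + 19/79*2 + 15/79*2 + 27/79*2 = 2

2.0 bits


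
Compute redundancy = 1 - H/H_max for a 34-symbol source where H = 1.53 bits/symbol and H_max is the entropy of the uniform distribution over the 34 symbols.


H_max = log2(K) = log2(34) = 5.0875 bits/symbol. Redundancy = 1 - H/H_max = 1 - 1.53/5.0875 = 1 - 0.3007 = 0.6993

0.6993


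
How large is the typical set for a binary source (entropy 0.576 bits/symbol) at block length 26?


log2|A_typical| = nH = 26 * 0.576 = 14.976, so |A_typical| ~ 2^14.976 = 3.223e+04

3.223e+04


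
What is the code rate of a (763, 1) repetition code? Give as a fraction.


Rate = k/n = 1/763

1/763


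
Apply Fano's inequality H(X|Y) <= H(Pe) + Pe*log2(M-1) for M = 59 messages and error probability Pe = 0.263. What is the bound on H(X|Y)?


H(Pe) = -Pe*log2(Pe) - (1-Pe)*log2(1-Pe) = -0.263*log2(0.263) - 0.737*log2(0.737) = 0.506766 + 0.324474 = 0.8312. Pe*log2(M-1) = 0.263*log2(58) = 1.540649. Bound = H(Pe) + Pe*log2(M-1) = 0.506766 + 0.324474 + 1.540649 = 2.3719

2.3719 bits


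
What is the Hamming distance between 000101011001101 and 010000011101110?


Count differing positions: . ^ . ^ . ^ . . . ^ . . . ^ ^ = 6 differences

6


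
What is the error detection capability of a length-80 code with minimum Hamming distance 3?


Detection capability = d_min - 1 = 3 - 1 = 2

2 errors


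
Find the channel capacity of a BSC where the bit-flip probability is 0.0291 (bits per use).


H(p) = -p*log2(p) - (1-p)*log2(1-p) = -0.0291*log2(0.0291) - 0.9709*log2(0.9709) = 0.148493 + 0.041366 = 0.1899. C = 1 - H(p) = 1 - 0.1899 = 0.8101

0.8101 bits


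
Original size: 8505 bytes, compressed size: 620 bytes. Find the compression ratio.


Ratio = original / compressed = 8505 / 620 = 13.7177

13.7177


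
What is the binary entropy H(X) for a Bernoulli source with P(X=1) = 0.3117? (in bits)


H = -p*log2(p) - (1-p)*log2(1-p). -0.3117*log2(0.3117) = 0.524208; -0.6883*log2(0.6883) = 0.370918. H = 0.524208 + 0.370918 = 0.8951

0.8951 bits


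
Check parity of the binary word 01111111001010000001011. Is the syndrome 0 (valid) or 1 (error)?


Syndrome = XOR of all bits = 0 XOR 1 XOR 1 XOR 1 XOR 1 XOR 1 XOR 1 XOR 1 XOR 0 XOR 0 XOR 1 XOR 0 XOR 1 XOR 0 XOR 0 XOR 0 XOR 0 XOR 0 XOR 0 XOR 1 XOR 0 XOR 1 XOR 1 = 0

0


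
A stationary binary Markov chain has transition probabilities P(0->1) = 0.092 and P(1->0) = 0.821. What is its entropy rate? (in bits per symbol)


Stationary distribution: pi_0 = p10/(p01+p10) = 0.8992, pi_1 = 0.1008. Entropy rate H' = pi_0*H(p01) + pi_1*H(p10) = 0.8992*0.4431 + 0.1008*0.6779 = 0.4668

0.4668 bits/symbol


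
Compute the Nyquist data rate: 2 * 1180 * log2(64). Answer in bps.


Rate = 2 * B * log2(M) = 2 * 1180 * 6.0 = 14160.0

14160.0 bps


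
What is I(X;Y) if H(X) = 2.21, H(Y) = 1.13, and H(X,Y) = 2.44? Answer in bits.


I(X;Y) = H(X) + H(Y) - H(X,Y) = 2.21 + 1.13 - 2.44 = 0.9

0.9 bits


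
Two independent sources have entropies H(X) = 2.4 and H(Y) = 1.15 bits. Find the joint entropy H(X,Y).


For independent variables, H(X,Y) = H(X) + H(Y) = 2.4 + 1.15 = 3.55

3.55 bits


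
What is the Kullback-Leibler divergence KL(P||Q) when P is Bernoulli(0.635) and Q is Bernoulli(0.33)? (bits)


KL = p*log2(p/q) + (1-p)*log2((1-p)/(1-q)) = 0.635*log2(0.635/0.33) + 0.365*log2(0.365/0.67) = 0.2798

0.2798 bits


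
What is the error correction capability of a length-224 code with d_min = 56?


Correction capability = floor((d-1)/2) = floor((56-1)/2) = 27

27 errors


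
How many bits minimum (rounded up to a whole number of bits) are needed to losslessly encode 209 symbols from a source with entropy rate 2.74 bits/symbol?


Minimum bits >= n * H = 209 * 2.74 = 572.66, rounded up to a whole number of bits = 573

573 bits


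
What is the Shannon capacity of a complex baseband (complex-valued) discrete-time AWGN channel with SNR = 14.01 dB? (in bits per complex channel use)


SNR_linear = 10^(14.01/10) = 25.1768; C = log2(1 + SNR_linear) = log2(1 + 25.1768) = 4.7102

4.7102 bits/channel use


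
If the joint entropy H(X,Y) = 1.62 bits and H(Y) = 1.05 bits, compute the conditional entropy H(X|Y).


H(X|Y) = H(X,Y) - H(Y) = 1.62 - 1.05 = 0.57

0.57 bits


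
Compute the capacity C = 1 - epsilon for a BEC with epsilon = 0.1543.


C = 1 - epsilon = 1 - 0.1543 = 0.8457

0.8457 bits


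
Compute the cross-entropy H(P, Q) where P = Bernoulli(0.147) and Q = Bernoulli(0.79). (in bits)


H(P,Q) = -p*log2(q) - (1-p)*log2(1-q). -0.147*log2(0.79) = 0.049991; -0.853*log2(0.21) = 1.920563. H(P,Q) = 0.049991 + 1.920563 = 1.9706

1.9706 bits


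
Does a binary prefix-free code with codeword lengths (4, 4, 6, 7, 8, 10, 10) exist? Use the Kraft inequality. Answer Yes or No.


Kraft sum = sum(2^(-l_i)) = 0.1543, need <= 1. Result: satisfied (a binary prefix-free code with these lengths exists)

Yes


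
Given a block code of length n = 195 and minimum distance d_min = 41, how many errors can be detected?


Detection capability = d_min - 1 = 41 - 1 = 40

40 errors


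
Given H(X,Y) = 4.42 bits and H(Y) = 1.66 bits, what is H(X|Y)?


H(X|Y) = H(X,Y) - H(Y) = 4.42 - 1.66 = 2.76

2.76 bits


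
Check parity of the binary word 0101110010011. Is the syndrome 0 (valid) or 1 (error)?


Syndrome = XOR of all bits = 0 XOR 1 XOR 0 XOR 1 XOR 1 XOR 1 XOR 0 XOR 0 XOR 1 XOR 0 XOR 0 XOR 1 XOR 1 = 1

1


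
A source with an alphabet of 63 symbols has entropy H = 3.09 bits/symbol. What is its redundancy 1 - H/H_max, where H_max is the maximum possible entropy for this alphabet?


H_max = log2(K) = log2(63) = 5.9773 bits/symbol. Redundancy = 1 - H/H_max = 1 - 3.09/5.9773 = 1 - 0.517 = 0.483

0.483


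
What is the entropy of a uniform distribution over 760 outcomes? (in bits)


H = log2(n) = log2(760) = 9.5699

9.5699 bits


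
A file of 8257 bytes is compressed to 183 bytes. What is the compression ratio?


Ratio = original / compressed = 8257 / 183 = 45.1202

45.1202


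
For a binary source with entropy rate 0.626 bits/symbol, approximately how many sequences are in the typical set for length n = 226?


log2|A_typical| = nH = 226 * 0.626 = 141.476, so |A_typical| ~ 2^141.476 = 3.877e+42

3.877e+42


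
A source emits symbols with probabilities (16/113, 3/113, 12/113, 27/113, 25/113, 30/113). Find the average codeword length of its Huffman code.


Huffman construction (repeatedly merge the two least-probable nodes; each merge adds 1 bit to every symbol beneath it): 3/113 + 12/113 = 15/113; 15/113 + 16/113 = 31/113; 25/113 + 27/113 = 52/113; 30/113 + 31/113 = 61/113; 52/113 + 61/113 = 1. Resulting codeword lengths (in the order the probabilities were given): (3, 4, 4, 2, 2, 2). L_avg = sum(p_i * l_i) = 16/113*3 + 3/113*4 + 12/113*4 + 27/113*2 + 25/113*2 + 30/113*2 = 272/113 = 2.4071

2.4071 bits


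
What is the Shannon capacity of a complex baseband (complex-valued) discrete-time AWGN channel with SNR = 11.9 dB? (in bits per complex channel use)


SNR_linear = 10^(11.9/10) = 15.4882; C = log2(1 + SNR_linear) = log2(1 + 15.4882) = 4.0434

4.0434 bits/channel use


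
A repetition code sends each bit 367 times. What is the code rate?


Rate = k/n = 1/367

1/367


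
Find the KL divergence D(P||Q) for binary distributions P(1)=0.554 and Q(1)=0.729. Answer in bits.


KL = p*log2(p/q) + (1-p)*log2((1-p)/(1-q)) = 0.554*log2(0.554/0.729) + 0.446*log2(0.446/0.271) = 0.1012

0.1012 bits


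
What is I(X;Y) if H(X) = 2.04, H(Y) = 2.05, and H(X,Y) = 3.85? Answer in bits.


I(X;Y) = H(X) + H(Y) - H(X,Y) = 2.04 + 2.05 - 3.85 = 0.24

0.24 bits


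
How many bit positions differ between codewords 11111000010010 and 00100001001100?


Count differing positions: ^ ^ . ^ ^ . . ^ . ^ ^ ^ ^ . = 9 differences

9


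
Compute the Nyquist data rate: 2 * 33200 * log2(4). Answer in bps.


Rate = 2 * B * log2(M) = 2 * 33200 * 2.0 = 132800.0

132800.0 bps


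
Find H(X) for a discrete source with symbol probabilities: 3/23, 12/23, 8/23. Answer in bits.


H = -sum(p_i * log2(p_i)). Terms: -(3/23)*log2(3/23) = 0.383296; -(12/23)*log2(12/23) = 0.489704; -(8/23)*log2(8/23) = 0.529935. H = 0.383296 + 0.489704 + 0.529935 = 1.4029

1.4029 bits


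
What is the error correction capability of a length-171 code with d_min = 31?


Correction capability = floor((d-1)/2) = floor((31-1)/2) = 15

15 errors


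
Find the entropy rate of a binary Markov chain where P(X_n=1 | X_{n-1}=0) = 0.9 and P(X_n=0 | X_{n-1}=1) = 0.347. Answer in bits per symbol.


Stationary distribution: pi_0 = p10/(p01+p10) = 0.2783, pi_1 = 0.7217. Entropy rate H' = pi_0*H(p01) + pi_1*H(p10) = 0.2783*0.469 + 0.7217*0.9314 = 0.8027

0.8027 bits/symbol


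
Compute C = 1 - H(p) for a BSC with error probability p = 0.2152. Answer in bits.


H(p) = -p*log2(p) - (1-p)*log2(1-p) = -0.2152*log2(0.2152) - 0.7848*log2(0.7848) = 0.476937 + 0.274368 = 0.7513. C = 1 - H(p) = 1 - 0.7513 = 0.2487

0.2487 bits


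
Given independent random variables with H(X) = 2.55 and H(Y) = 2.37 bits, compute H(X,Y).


For independent variables, H(X,Y) = H(X) + H(Y) = 2.55 + 2.37 = 4.92

4.92 bits


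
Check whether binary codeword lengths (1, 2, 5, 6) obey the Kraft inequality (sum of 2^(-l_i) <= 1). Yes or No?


Kraft sum = sum(2^(-l_i)) = 0.7969, need <= 1. Result: satisfied (a binary prefix-free code with these lengths exists)

Yes


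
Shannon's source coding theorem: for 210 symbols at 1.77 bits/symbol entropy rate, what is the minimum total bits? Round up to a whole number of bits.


Minimum bits >= n * H = 210 * 1.77 = 371.7, rounded up to a whole number of bits = 372

372 bits


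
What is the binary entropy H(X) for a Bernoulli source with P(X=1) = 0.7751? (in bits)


H = -p*log2(p) - (1-p)*log2(1-p). -0.7751*log2(0.7751) = 0.284885; -0.2249*log2(0.2249) = 0.484130. H = 0.284885 + 0.484130 = 0.769

0.769 bits


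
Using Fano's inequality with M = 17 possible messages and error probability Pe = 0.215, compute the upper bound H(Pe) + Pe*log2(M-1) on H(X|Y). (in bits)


H(Pe) = -Pe*log2(Pe) - (1-Pe)*log2(1-Pe) = -0.215*log2(0.215) - 0.785*log2(0.785) = 0.476782 + 0.274150 = 0.7509. Pe*log2(M-1) = 0.215*log2(16) = 0.860000. Bound = H(Pe) + Pe*log2(M-1) = 0.476782 + 0.274150 + 0.860000 = 1.6109

1.6109 bits


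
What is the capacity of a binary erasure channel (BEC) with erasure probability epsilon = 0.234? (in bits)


C = 1 - epsilon = 1 - 0.234 = 0.766

0.766 bits


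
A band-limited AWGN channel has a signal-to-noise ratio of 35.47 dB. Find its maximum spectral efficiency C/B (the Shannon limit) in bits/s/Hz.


SNR_linear = 10^(35.47/10) = 3523.7087; C/B = log2(1 + SNR_linear) = log2(1 + 3523.7087) = 11.7833

11.7833 bits/s/Hz


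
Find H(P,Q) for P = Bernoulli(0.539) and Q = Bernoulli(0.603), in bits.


H(P,Q) = -p*log2(q) - (1-p)*log2(1-q). -0.539*log2(0.603) = 0.393346; -0.461*log2(0.397) = 0.614416. H(P,Q) = 0.393346 + 0.614416 = 1.0078

1.0078 bits


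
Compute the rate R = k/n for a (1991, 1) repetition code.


Rate = k/n = 1/1991

1/1991


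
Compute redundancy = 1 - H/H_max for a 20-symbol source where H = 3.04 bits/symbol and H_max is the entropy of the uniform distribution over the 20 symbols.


H_max = log2(K) = log2(20) = 4.3219 bits/symbol. Redundancy = 1 - H/H_max = 1 - 3.04/4.3219 = 1 - 0.7034 = 0.2966

0.2966


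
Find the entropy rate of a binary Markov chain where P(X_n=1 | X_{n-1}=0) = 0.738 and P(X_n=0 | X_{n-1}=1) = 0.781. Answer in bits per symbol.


Stationary distribution: pi_0 = p10/(p01+p10) = 0.5142, pi_1 = 0.4858. Entropy rate H' = pi_0*H(p01) + pi_1*H(p10) = 0.5142*0.8297 + 0.4858*0.7583 = 0.7951

0.7951 bits/symbol


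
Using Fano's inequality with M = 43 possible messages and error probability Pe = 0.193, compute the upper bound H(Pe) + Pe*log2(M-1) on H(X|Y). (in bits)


H(Pe) = -Pe*log2(Pe) - (1-Pe)*log2(1-Pe) = -0.193*log2(0.193) - 0.807*log2(0.807) = 0.458052 + 0.249653 = 0.7077. Pe*log2(M-1) = 0.193*log2(42) = 1.040717. Bound = H(Pe) + Pe*log2(M-1) = 0.458052 + 0.249653 + 1.040717 = 1.7484

1.7484 bits


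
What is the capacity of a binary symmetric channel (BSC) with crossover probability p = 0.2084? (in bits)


H(p) = -p*log2(p) - (1-p)*log2(1-p) = -0.2084*log2(0.2084) - 0.7916*log2(0.7916) = 0.471520 + 0.266893 = 0.7384. C = 1 - H(p) = 1 - 0.7384 = 0.2616

0.2616 bits


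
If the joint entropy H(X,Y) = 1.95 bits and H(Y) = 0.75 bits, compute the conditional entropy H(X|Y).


H(X|Y) = H(X,Y) - H(Y) = 1.95 - 0.75 = 1.2

1.2 bits


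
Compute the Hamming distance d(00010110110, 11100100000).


Count differing positions: ^ ^ ^ ^ . . ^ . ^ ^ . = 7 differences

7


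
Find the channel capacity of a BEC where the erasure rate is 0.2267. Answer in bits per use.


C = 1 - epsilon = 1 - 0.2267 = 0.7733

0.7733 bits


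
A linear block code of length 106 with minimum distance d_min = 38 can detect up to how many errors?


Detection capability = d_min - 1 = 38 - 1 = 37

37 errors


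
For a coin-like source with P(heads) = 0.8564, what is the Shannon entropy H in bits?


H = -p*log2(p) - (1-p)*log2(1-p). -0.8564*log2(0.8564) = 0.191528; -0.1436*log2(0.1436) = 0.402062. H = 0.191528 + 0.402062 = 0.5936

0.5936 bits


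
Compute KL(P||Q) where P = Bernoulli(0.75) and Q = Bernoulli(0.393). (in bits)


KL = p*log2(p/q) + (1-p)*log2((1-p)/(1-q)) = 0.75*log2(0.75/0.393) + 0.25*log2(0.25/0.607) = 0.3793

0.3793 bits


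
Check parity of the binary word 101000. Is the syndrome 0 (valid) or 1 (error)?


Syndrome = XOR of all bits = 1 XOR 0 XOR 1 XOR 0 XOR 0 XOR 0 = 0

0


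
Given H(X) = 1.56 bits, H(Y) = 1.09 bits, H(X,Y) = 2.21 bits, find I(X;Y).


I(X;Y) = H(X) + H(Y) - H(X,Y) = 1.56 + 1.09 - 2.21 = 0.44

0.44 bits


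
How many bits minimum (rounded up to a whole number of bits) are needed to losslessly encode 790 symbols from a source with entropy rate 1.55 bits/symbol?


Minimum bits >= n * H = 790 * 1.55 = 1224.5, rounded up to a whole number of bits = 1225

1225 bits


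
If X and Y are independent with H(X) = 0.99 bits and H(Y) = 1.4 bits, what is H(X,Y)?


For independent variables, H(X,Y) = H(X) + H(Y) = 0.99 + 1.4 = 2.39

2.39 bits


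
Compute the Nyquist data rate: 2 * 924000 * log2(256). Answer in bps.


Rate = 2 * B * log2(M) = 2 * 924000 * 8.0 = 14784000.0

14784000.0 bps


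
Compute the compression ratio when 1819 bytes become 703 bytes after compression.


Ratio = original / compressed = 1819 / 703 = 2.5875

2.5875


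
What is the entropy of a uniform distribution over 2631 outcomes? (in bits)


H = log2(n) = log2(2631) = 11.3614

11.3614 bits


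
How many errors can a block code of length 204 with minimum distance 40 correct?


Correction capability = floor((d-1)/2) = floor((40-1)/2) = 19

19 errors


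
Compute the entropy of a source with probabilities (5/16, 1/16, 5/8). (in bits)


H = -sum(p_i * log2(p_i)). Terms: -(5/16)*log2(5/16) = 0.524397; -(1/16)*log2(1/16) = 0.250000; -(5/8)*log2(5/8) = 0.423795. H = 0.524397 + 0.250000 + 0.423795 = 1.1982

1.1982 bits


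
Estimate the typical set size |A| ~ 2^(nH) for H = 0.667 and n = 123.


log2|A_typical| = nH = 123 * 0.667 = 82.041, so |A_typical| ~ 2^82.041 = 4.975e+24

4.975e+24


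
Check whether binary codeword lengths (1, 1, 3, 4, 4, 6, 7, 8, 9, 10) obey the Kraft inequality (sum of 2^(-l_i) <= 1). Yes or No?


Kraft sum = sum(2^(-l_i)) = 1.2803, need <= 1. Result: violated (a binary prefix-free code with these lengths cannot exist)

No


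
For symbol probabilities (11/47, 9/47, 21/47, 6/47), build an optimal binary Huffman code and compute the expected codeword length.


Huffman construction (repeatedly merge the two least-probable nodes; each merge adds 1 bit to every symbol beneath it): 6/47 + 9/47 = 15/47; 11/47 + 15/47 = 26/47; 21/47 + 26/47 = 1. Resulting codeword lengths (in the order the probabilities were given): (2, 3, 1, 3). L_avg = sum(p_i * l_i) = 11/47*2 + 9/47*3 + 21/47*1 + 6/47*3 = 88/47 = 1.8723

1.8723 bits


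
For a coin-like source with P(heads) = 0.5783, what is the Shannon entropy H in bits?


H = -p*log2(p) - (1-p)*log2(1-p). -0.5783*log2(0.5783) = 0.456921; -0.4217*log2(0.4217) = 0.525316. H = 0.456921 + 0.525316 = 0.9822

0.9822 bits


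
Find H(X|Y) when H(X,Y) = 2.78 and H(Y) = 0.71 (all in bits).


H(X|Y) = H(X,Y) - H(Y) = 2.78 - 0.71 = 2.07

2.07 bits


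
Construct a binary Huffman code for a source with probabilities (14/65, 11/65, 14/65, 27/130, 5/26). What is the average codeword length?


Huffman construction (repeatedly merge the two least-probable nodes; each merge adds 1 bit to every symbol beneath it): 11/65 + 5/26 = 47/130; 27/130 + 14/65 = 11/26; 14/65 + 47/130 = 15/26; 11/26 + 15/26 = 1. Resulting codeword lengths (in the order the probabilities were given): (2, 3, 2, 2, 3). L_avg = sum(p_i * l_i) = 14/65*2 + 11/65*3 + 14/65*2 + 27/130*2 + 5/26*3 = 307/130 = 2.3615

2.3615 bits


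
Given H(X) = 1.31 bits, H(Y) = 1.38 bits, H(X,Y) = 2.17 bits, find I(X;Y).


I(X;Y) = H(X) + H(Y) - H(X,Y) = 1.31 + 1.38 - 2.17 = 0.52

0.52 bits


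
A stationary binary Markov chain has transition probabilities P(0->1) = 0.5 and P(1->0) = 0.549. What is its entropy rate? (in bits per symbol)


Stationary distribution: pi_0 = p10/(p01+p10) = 0.5234, pi_1 = 0.4766. Entropy rate H' = pi_0*H(p01) + pi_1*H(p10) = 0.5234*1.0 + 0.4766*0.9931 = 0.9967

0.9967 bits/symbol


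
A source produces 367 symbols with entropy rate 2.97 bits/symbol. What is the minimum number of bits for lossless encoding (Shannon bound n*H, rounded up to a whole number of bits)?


Minimum bits >= n * H = 367 * 2.97 = 1089.99, rounded up to a whole number of bits = 1090

1090 bits


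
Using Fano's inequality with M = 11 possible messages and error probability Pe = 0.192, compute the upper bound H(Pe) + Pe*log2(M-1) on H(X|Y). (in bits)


H(Pe) = -Pe*log2(Pe) - (1-Pe)*log2(1-Pe) = -0.192*log2(0.192) - 0.808*log2(0.808) = 0.457118 + 0.248519 = 0.7056. Pe*log2(M-1) = 0.192*log2(10) = 0.637810. Bound = H(Pe) + Pe*log2(M-1) = 0.457118 + 0.248519 + 0.637810 = 1.3434

1.3434 bits


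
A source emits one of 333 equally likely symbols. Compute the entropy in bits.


H = log2(n) = log2(333) = 8.3794

8.3794 bits


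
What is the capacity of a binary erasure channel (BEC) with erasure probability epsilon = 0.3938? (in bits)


C = 1 - epsilon = 1 - 0.3938 = 0.6062

0.6062 bits


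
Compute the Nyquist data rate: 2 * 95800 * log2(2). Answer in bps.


Rate = 2 * B * log2(M) = 2 * 95800 * 1.0 = 191600.0

191600.0 bps


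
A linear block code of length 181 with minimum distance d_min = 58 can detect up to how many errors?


Detection capability = d_min - 1 = 58 - 1 = 57

57 errors


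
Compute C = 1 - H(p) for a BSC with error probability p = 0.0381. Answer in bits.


H(p) = -p*log2(p) - (1-p)*log2(1-p) = -0.0381*log2(0.0381) - 0.9619*log2(0.9619) = 0.179606 + 0.053906 = 0.2335. C = 1 - H(p) = 1 - 0.2335 = 0.7665

0.7665 bits


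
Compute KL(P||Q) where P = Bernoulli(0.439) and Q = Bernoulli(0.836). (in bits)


KL = p*log2(p/q) + (1-p)*log2((1-p)/(1-q)) = 0.439*log2(0.439/0.836) + 0.561*log2(0.561/0.164) = 0.5874

0.5874 bits


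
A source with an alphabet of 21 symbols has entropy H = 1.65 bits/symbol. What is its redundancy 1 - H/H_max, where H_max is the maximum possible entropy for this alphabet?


H_max = log2(K) = log2(21) = 4.3923 bits/symbol. Redundancy = 1 - H/H_max = 1 - 1.65/4.3923 = 1 - 0.3757 = 0.6243

0.6243


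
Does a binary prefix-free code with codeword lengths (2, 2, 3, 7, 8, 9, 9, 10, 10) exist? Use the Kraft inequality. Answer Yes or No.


Kraft sum = sum(2^(-l_i)) = 0.6426, need <= 1. Result: satisfied (a binary prefix-free code with these lengths exists)

Yes


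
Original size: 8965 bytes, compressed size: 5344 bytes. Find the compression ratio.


Ratio = original / compressed = 8965 / 5344 = 1.6776

1.6776


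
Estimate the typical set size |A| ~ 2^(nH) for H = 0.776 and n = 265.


log2|A_typical| = nH = 265 * 0.776 = 205.64, so |A_typical| ~ 2^205.64 = 8.013e+61

8.013e+61


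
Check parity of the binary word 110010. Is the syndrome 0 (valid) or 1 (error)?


Syndrome = XOR of all bits = 1 XOR 1 XOR 0 XOR 0 XOR 1 XOR 0 = 1

1


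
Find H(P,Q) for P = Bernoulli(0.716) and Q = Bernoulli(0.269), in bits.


H(P,Q) = -p*log2(q) - (1-p)*log2(1-q). -0.716*log2(0.269) = 1.356334; -0.284*log2(0.731) = 0.128384. H(P,Q) = 1.356334 + 0.128384 = 1.4847

1.4847 bits


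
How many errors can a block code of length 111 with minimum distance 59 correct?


Correction capability = floor((d-1)/2) = floor((59-1)/2) = 29

29 errors


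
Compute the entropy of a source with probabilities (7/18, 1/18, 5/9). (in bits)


H = -sum(p_i * log2(p_i)). Terms: -(7/18)*log2(7/18) = 0.529888; -(1/18)*log2(1/18) = 0.231663; -(5/9)*log2(5/9) = 0.471109. H = 0.529888 + 0.231663 + 0.471109 = 1.2327

1.2327 bits


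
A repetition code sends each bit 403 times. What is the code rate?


Rate = k/n = 1/403

1/403


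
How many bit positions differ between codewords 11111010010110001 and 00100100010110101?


Count differing positions: ^ ^ . ^ ^ ^ ^ . . . . . . . ^ . . = 7 differences

7


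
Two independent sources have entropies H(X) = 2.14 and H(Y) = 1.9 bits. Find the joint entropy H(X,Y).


For independent variables, H(X,Y) = H(X) + H(Y) = 2.14 + 1.9 = 4.04

4.04 bits


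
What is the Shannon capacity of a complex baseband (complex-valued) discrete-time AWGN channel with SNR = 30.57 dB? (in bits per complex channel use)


SNR_linear = 10^(30.57/10) = 1140.2498; C = log2(1 + SNR_linear) = log2(1 + 1140.2498) = 10.1564

10.1564 bits/channel use


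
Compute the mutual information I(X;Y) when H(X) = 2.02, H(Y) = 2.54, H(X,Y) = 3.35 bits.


I(X;Y) = H(X) + H(Y) - H(X,Y) = 2.02 + 2.54 - 3.35 = 1.21

1.21 bits


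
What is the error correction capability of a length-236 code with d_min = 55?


Correction capability = floor((d-1)/2) = floor((55-1)/2) = 27

27 errors


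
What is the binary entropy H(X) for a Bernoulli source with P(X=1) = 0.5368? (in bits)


H = -p*log2(p) - (1-p)*log2(1-p). -0.5368*log2(0.5368) = 0.481801; -0.4632*log2(0.4632) = 0.514288. H = 0.481801 + 0.514288 = 0.9961

0.9961 bits


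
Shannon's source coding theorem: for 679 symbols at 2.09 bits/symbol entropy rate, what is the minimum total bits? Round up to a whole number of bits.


Minimum bits >= n * H = 679 * 2.09 = 1419.11, rounded up to a whole number of bits = 1420

1420 bits


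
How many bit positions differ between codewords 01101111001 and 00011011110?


Count differing positions: . ^ ^ ^ . ^ . . ^ ^ ^ = 7 differences

7


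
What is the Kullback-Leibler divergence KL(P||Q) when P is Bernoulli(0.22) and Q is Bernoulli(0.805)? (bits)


KL = p*log2(p/q) + (1-p)*log2((1-p)/(1-q)) = 0.22*log2(0.22/0.805) + 0.78*log2(0.78/0.195) = 1.1483

1.1483 bits


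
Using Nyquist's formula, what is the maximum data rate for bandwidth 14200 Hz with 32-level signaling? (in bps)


Rate = 2 * B * log2(M) = 2 * 14200 * 5.0 = 142000.0

142000.0 bps


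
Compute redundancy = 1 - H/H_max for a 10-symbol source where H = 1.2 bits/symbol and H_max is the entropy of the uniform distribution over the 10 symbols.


H_max = log2(K) = log2(10) = 3.3219 bits/symbol. Redundancy = 1 - H/H_max = 1 - 1.2/3.3219 = 1 - 0.3612 = 0.6388

0.6388


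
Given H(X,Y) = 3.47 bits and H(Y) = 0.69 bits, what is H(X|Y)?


H(X|Y) = H(X,Y) - H(Y) = 3.47 - 0.69 = 2.78

2.78 bits


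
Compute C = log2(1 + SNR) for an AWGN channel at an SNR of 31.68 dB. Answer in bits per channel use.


SNR_linear = 10^(31.68/10) = 1472.3125; C = log2(1 + SNR_linear) = log2(1 + 1472.3125) = 10.5248

10.5248 bits/channel use


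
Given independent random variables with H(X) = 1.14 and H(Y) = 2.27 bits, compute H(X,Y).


For independent variables, H(X,Y) = H(X) + H(Y) = 1.14 + 2.27 = 3.41

3.41 bits
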